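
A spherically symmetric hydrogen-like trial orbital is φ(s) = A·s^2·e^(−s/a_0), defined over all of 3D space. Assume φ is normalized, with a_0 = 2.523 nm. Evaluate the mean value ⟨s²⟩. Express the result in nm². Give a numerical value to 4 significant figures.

⟨s^2⟩ ≈ 89.12 nm^2

⟨s²⟩ = ∫ s^2 |φ|² 4πs² ds over the full domain.
Using ∫₀^∞ sⁿ e^(−αs) ds = n!/αⁿ⁺¹, evaluating both integrals, ⟨s²⟩ = 14·a_0^2.
With a_0 = 2.523, ⟨s^2⟩ = 89.117.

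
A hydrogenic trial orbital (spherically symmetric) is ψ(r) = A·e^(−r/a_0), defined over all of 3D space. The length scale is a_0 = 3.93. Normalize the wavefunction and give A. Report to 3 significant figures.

Require ∫ |ψ|² 4πr² dr = 1 over the whole domain.
(Spherical symmetry: dV = 4πr² dr.)
With ∫₀^∞ r^2 e^(−αr) dr = 2!/α^3, with ψ = A·e^(−r/a_0), the integral evaluates to A²·[π·a_0^3].
So A² = (π·a_0^3)^(−1).
Substituting a_0 = 3.93 gives A² = 0.005244, so A = 0.07242.

A ≈ 0.0724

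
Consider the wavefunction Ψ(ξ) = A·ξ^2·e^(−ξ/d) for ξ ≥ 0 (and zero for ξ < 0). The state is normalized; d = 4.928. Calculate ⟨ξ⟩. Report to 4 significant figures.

⟨ξ⟩ ≈ 12.32

⟨ξ⟩ = ∫ ξ |Ψ|² dξ over the full domain.
The ratio of the moment integral to the normalization integral gives ⟨ξ⟩ = 5·d/2.
With d = 4.928, ⟨ξ⟩ = 12.320.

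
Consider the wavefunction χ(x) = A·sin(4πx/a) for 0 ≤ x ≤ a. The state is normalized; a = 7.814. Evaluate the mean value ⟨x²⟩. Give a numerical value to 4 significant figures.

⟨x^2⟩ ≈ 20.16

The expectation value is the |χ|²-weighted average of x^2: ∫ x^2|χ|² dx.
Using sin²θ = (1 − cos 2θ)/2, evaluating both integrals, ⟨x²⟩ = -a^2/(32·π^2) + a^2/3.
Putting a = 7.814 gives 20.160.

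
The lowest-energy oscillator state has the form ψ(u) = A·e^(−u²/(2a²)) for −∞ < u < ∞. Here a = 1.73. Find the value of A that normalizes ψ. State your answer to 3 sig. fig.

A ≈ 0.571

The normalization condition is ∫|ψ|² du = 1 from −∞ to ∞.
Using the Gaussian integral ∫_{−∞}^{∞} e^(−αu²) du = √(π/α), carrying out the integral gives A² · √(π)·a.
Hence A² = 1/[√(π)·a].
Plugging in a = 1.73 yields A = 0.5711.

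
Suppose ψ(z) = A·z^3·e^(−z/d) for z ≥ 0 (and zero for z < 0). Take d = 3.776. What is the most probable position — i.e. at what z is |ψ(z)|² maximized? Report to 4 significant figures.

z ≈ 11.33

The maximum of |ψ(z)|² occurs where its derivative vanishes.
This gives z = 3·d.
With d = 3.776, the most probable position is 11.328.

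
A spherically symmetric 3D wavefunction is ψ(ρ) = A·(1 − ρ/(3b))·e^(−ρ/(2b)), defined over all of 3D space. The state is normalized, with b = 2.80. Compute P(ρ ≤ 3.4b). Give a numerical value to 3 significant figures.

Integrate the radial probability density 4πρ²|ψ|² over ρ ≤ 3.4b.
The full normalization integral is A²·[8·π·b^3/3] = 1, fixing A².
Let u = ρ/b; then A², 4π and the length scale all cancel, so P = ∫_{0}^{3.4} u^2·(1 - u/3)^2·e^(-u) du ÷ ∫_{0}^{∞} u^2·(1 - u/3)^2·e^(-u) du.
An antiderivative of u^2·(1 - u/3)^2·e^(-u) is (-u^4 + 2·u^3 - 3·u^2 - 6·u - 6)·e^(-u)/9; evaluating from 0 to 3.4 gives ≈ 0.23613, while the full integral is 2/3.
This evaluates to P = 0.3542.

P ≈ 0.354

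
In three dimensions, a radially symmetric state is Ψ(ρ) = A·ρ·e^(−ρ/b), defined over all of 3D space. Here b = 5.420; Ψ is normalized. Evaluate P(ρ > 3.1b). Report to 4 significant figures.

P ≈ 0.2592

P = ∫ |Ψ|² 4πρ² dρ over ρ > 3.1b.
Normalization gives A² = 1/(3·π·b^5).
In terms of u = ρ/b (A², 4π and the length scale all cancel between numerator and denominator), P = [∫_{3.1}^{∞} u^4·e^(-2·u) du] / [∫_{0}^{∞} u^4·e^(-2·u) du].
An antiderivative of u^4·e^(-2·u) is -(u^4/2 + u^3 + 3·u^2/2 + 3·u/2 + 3/4)·e^(-2·u); evaluating from 3.1 to ∞ gives ≈ 0.194383, while the full integral is 3/4.
The region integral divided by the full integral gives P = 0.25918.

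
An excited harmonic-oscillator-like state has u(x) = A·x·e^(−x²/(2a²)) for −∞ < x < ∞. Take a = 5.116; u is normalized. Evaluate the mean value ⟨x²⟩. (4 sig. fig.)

⟨x^2⟩ ≈ 39.26

By definition ⟨x²⟩ = ∫ x^2 |u(x)|² dx.
The ratio of the moment integral to the normalization integral gives ⟨x²⟩ = 3·a^2/2.
With a = 5.116, ⟨x^2⟩ = 39.260.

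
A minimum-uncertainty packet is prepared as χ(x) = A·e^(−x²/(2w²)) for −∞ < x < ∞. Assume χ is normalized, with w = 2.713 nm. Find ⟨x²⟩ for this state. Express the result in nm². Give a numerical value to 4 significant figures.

⟨x^2⟩ ≈ 3.680 nm^2

By definition ⟨x²⟩ = ∫ x^2 |χ(x)|² dx.
With ∫_{−∞}^{∞} x^(2m) e^(−αx²) dx = (2m−1)!!·√π / (2^m α^(m+1/2)), since the A² factors cancel between numerator and denominator, ⟨x²⟩ = w^2/2.
Putting w = 2.713 gives 3.6802.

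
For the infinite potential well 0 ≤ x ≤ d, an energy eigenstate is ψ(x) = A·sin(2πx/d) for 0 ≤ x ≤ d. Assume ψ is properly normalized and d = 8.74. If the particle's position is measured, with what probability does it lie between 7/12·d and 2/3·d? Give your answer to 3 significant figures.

|ψ|² is the probability density, so P = ∫_{7/12·d}^{2/3·d} |ψ|² dx.
With A² fixed by ∫|ψ|² = 1, i.e. A² = (d/2)^(−1), substitute and integrate.
Let u = x/d; then A² and the length scale cancel, so P = ∫_{7/12}^{2/3} sin(2·π·u)^2 du ÷ ∫_{0}^{1} sin(2·π·u)^2 du.
An antiderivative of sin(2·π·u)^2 is u/2 - sin(4·π·u)/(8·π); evaluating from 7/12 to 2/3 gives 1/24, while the full integral is 1/2.
Taking the ratio, P = 1/12.

P ≈ 0.0833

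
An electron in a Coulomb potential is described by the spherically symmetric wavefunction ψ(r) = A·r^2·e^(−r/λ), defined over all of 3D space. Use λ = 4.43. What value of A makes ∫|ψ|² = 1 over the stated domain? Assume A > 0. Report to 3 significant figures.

A ≈ 0.000650

Normalization requires ∫|ψ|² 4πr² dr = 1, integrated from 0 to ∞.
In 3D with spherical symmetry the volume element is 4πr² dr.
The integral (without the A² prefactor) comes out to 45·π·λ^7/2.
So A² = (45·π·λ^7/2)^(−1).
With λ = 4.43: A² = 4.225E-7 and A = 0.0006500.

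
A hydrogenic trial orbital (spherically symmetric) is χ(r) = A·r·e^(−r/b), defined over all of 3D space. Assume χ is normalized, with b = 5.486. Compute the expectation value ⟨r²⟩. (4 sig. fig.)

The expectation value is the |χ|²-weighted average of r^2: ∫ r^2|χ|² 4πr² dr.
Using ∫₀^∞ rⁿ e^(−αr) dr = n!/αⁿ⁺¹, the ratio of the moment integral to the normalization integral gives ⟨r²⟩ = 15·b^2/2.
Putting b = 5.486 gives 225.72.

⟨r^2⟩ ≈ 225.7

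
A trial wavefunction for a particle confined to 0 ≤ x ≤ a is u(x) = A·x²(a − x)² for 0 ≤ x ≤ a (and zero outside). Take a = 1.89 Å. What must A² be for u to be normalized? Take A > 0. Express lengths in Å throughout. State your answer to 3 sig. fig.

Require ∫ |u|² dx = 1 over the whole domain.
Expanding the polynomial and integrating term by term, the integral (without the A² prefactor) comes out to a^9/630.
Setting this equal to 1 gives A² = 1/(a^9/630).
With a = 1.89: A² = 2.047 and A = 1.431.

A^2 ≈ 2.05 Å^(-9)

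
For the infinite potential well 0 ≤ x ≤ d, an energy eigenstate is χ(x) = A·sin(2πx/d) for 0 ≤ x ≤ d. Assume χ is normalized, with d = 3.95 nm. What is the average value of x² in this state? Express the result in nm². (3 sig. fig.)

⟨x^2⟩ ≈ 5.00 nm^2

By definition ⟨x²⟩ = ∫ x^2 |χ(x)|² dx.
Using sin²θ = (1 − cos 2θ)/2, since the A² factors cancel between numerator and denominator, ⟨x²⟩ = -d^2/(8·π^2) + d^2/3.
Putting d = 3.95 gives 5.003.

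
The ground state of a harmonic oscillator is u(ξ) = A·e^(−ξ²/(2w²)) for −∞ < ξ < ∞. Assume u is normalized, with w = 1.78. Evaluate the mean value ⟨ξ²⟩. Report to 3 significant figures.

⟨ξ²⟩ = ∫ ξ^2 |u|² dξ over the full domain.
Differentiating ∫e^(−αξ²) dξ = √(π/α) under α to get the higher moments, the ratio of the moment integral to the normalization integral gives ⟨ξ²⟩ = w^2/2.
With w = 1.78, ⟨ξ^2⟩ = 1.584.

⟨ξ^2⟩ ≈ 1.58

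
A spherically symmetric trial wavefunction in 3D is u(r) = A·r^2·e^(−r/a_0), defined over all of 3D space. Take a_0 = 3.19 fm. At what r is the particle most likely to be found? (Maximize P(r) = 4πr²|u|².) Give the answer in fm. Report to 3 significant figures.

Differentiate P(r) = 4πr²|u|² with respect to r and set to zero.
Solving yields r = 3·a_0.
With a_0 = 3.19, the most probable radial distance is 9.570 fm.

r ≈ 9.57 fm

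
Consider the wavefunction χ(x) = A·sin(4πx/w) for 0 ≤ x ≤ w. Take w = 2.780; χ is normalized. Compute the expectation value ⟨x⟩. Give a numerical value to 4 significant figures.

⟨x⟩ ≈ 1.390

The expectation value is the |χ|²-weighted average of x: ∫ x|χ|² dx.
Evaluating both integrals, ⟨x⟩ = w/2.
With w = 2.780, ⟨x⟩ = 1.3900.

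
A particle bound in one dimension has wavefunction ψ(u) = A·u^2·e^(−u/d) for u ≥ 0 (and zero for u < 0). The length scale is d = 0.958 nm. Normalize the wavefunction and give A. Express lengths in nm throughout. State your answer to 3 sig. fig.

A ≈ 1.29 nm^(-5/2)

The normalization condition is ∫|ψ|² du = 1 from 0 to ∞.
Using ∫₀^∞ uⁿ e^(−αu) du = n!/αⁿ⁺¹, carrying out the integral gives A² · 3·d^5/4.
Hence A² = 1/[3·d^5/4].
Substituting d = 0.958 gives A² = 1.652, so A = 1.285.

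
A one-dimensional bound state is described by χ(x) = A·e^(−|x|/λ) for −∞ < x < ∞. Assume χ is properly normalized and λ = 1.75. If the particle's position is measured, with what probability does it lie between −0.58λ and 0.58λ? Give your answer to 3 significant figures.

The probability is P = ∫ |χ|² dx over [−0.58λ, 0.58λ].
With A² fixed by ∫|χ|² = 1, i.e. A² = (λ)^(−1), substitute and integrate.
By symmetry take twice the x ≥ 0 contribution in numerator and denominator; the 2's cancel. In terms of u = x/λ (A² and the length scale cancel between numerator and denominator), P = [∫_{0}^{0.58} e^(-2·u) du] / [∫_{0}^{∞} e^(-2·u) du].
With ∫ e^(-2·u) du = -e^(-2·u)/2 + C, the region integral is 1/2 - e^(-29/25)/2 and the full one is 1/2.
Taking the ratio, P = 0.6865.

P ≈ 0.687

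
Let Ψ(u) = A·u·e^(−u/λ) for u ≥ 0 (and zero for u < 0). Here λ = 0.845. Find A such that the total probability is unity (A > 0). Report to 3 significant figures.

Require ∫ |Ψ|² du = 1 over the whole domain.
With Ψ = A·u·e^(−u/λ), the integral evaluates to A²·[λ^3/4].
So A² = (λ^3/4)^(−1).
With λ = 0.845: A² = 6.630 and A = 2.575.

A ≈ 2.57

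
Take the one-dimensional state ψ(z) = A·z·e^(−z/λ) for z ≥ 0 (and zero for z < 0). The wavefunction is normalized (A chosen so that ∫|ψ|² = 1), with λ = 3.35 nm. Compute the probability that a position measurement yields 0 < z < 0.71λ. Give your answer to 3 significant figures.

|ψ|² is the probability density, so P = ∫_{0}^{0.71λ} |ψ|² dz.
Since A² = 1/(λ^3/4), this is the region integral divided by the full normalization integral.
In terms of u = z/λ (A² and the length scale cancel between numerator and denominator), P = [∫_{0}^{0.71} u^2·e^(-2·u) du] / [∫_{0}^{∞} u^2·e^(-2·u) du].
An antiderivative of u^2·e^(-2·u) is -(2·u^2 + 2·u + 1)·e^(-2·u)/4; evaluating from 0 to 0.71 gives ≈ 0.042839, while the full integral is 1/4.
Evaluating gives P = 0.1714.

P ≈ 0.171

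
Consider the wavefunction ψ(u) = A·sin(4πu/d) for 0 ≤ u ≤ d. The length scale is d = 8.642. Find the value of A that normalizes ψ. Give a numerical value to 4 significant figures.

A ≈ 0.4811

We need A² ∫|f|² du = 1, taking the integral from 0 to d.
The integral (without the A² prefactor) comes out to d/2.
Plugging in d = 8.642 yields A = 0.48107.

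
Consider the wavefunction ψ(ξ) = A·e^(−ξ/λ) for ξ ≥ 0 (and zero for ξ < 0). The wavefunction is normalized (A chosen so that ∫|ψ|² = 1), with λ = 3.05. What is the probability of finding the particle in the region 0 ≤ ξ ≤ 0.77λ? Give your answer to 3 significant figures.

The probability is P = ∫ |ψ|² dξ over [0, 0.77λ].
With A² fixed by ∫|ψ|² = 1, i.e. A² = (λ/2)^(−1), substitute and integrate.
Let u = ξ/λ; then A² and the length scale cancel, so P = ∫_{0}^{0.77} e^(-2·u) du ÷ ∫_{0}^{∞} e^(-2·u) du.
With ∫ e^(-2·u) du = -e^(-2·u)/2 + C, the region integral is 1/2 - e^(-77/50)/2 and the full one is 1/2.
This works out to P = 0.7856.

P ≈ 0.786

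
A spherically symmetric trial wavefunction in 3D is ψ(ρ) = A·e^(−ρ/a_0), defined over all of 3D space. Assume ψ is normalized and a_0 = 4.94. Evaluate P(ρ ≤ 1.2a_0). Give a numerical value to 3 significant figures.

P ≈ 0.430

Integrate the radial probability density 4πρ²|ψ|² over ρ ≤ 1.2a_0.
The full normalization integral is A²·[π·a_0^3] = 1, fixing A².
In terms of u = ρ/a_0 (A², 4π and the length scale all cancel between numerator and denominator), P = [∫_{0}^{1.2} u^2·e^(-2·u) du] / [∫_{0}^{∞} u^2·e^(-2·u) du].
Using ∫ u^2·e^(-2·u) du = -(2·u^2 + 2·u + 1)·e^(-2·u)/4, the numerator is 1/4 - 157·e^(-12/5)/100 and the denominator is 1/4.
The region integral divided by the full integral gives P = 0.4303.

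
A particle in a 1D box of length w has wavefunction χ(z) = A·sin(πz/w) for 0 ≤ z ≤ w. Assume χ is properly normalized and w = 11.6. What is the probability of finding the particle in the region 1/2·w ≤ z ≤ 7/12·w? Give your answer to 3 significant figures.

P ≈ 0.163

P = ∫_{1/2·w}^{7/12·w} |χ(z)|² dz.
With A² fixed by ∫|χ|² = 1, i.e. A² = (w/2)^(−1), substitute and integrate.
Let u = z/w; then A² and the length scale cancel, so P = ∫_{1/2}^{7/12} sin(π·u)^2 du ÷ ∫_{0}^{1} sin(π·u)^2 du.
Using ∫ sin(π·u)^2 du = u/2 - sin(2·π·u)/(4·π), the numerator is 1/(8·π) + 1/24 and the denominator is 1/2.
The result is P = (3 + π)/(12·π).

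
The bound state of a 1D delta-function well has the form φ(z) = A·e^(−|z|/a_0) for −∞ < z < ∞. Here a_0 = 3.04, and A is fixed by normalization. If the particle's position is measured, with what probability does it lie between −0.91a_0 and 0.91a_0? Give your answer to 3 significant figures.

|φ|² is the probability density, so P = ∫_{−0.91a_0}^{0.91a_0} |φ|² dz.
Since A² = 1/(a_0), this is the region integral divided by the full normalization integral.
Both integrals are even about z = 0, so only the z ≥ 0 halves are needed (the factors of 2 cancel). Let u = z/a_0; then A² and the length scale cancel, so P = ∫_{0}^{0.91} e^(-2·u) du ÷ ∫_{0}^{∞} e^(-2·u) du.
An antiderivative of e^(-2·u) is -e^(-2·u)/2; evaluating from 0 to 0.91 gives 1/2 - e^(-91/50)/2, while the full integral is 1/2.
Evaluating gives P = 0.8380.

P ≈ 0.838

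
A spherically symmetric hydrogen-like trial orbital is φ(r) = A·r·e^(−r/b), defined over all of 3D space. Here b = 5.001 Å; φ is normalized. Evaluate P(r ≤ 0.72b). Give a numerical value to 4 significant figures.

P ≈ 0.01589

P = ∫ |φ|² 4πr² dr over r ≤ 0.72b.
Normalization gives A² = 1/(3·π·b^5).
Substituting u = r/b, A², 4π and the length scale all cancel in the ratio: P = ∫_{0}^{0.72} u^4·e^(-2·u) du / ∫_{0}^{∞} u^4·e^(-2·u) du.
Using ∫ u^4·e^(-2·u) du = -(u^4/2 + u^3 + 3·u^2/2 + 3·u/2 + 3/4)·e^(-2·u), the numerator is ≈ 0.0119186 and the denominator is 3/4.
The region integral divided by the full integral gives P = 0.015891.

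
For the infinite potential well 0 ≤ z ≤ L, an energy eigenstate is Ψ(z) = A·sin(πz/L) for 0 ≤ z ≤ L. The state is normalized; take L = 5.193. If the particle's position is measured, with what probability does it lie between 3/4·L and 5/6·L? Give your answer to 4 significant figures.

|Ψ|² is the probability density, so P = ∫_{3/4·L}^{5/6·L} |Ψ|² dz.
With A² fixed by ∫|Ψ|² = 1, i.e. A² = (L/2)^(−1), substitute and integrate.
Let u = z/L; then A² and the length scale cancel, so P = ∫_{3/4}^{5/6} sin(π·u)^2 du ÷ ∫_{0}^{1} sin(π·u)^2 du.
Using ∫ sin(π·u)^2 du = u/2 - sin(2·π·u)/(4·π), the numerator is -1/(4·π) + 1/24 + √(3)/(8·π) and the denominator is 1/2.
The result is P = (-6 + π + 3·√(3))/(12·π).

P ≈ 0.06201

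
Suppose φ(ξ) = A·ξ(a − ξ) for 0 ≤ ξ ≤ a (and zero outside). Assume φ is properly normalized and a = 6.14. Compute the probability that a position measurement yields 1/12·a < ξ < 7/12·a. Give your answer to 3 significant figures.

P = ∫_{1/12·a}^{7/12·a} |φ(ξ)|² dξ.
The normalization integral ∫|φ|²dξ over the whole domain equals a^5/30·A², and A² cancels in the ratio.
In terms of u = ξ/a (A² and the length scale cancel between numerator and denominator), P = [∫_{1/12}^{7/12} u^2·(1 - u)^2 du] / [∫_{0}^{1} u^2·(1 - u)^2 du].
Using ∫ u^2·(1 - u)^2 du = u^3·(6·u^2 - 15·u + 10)/30, the numerator is ≈ 0.021610 and the denominator is 1/30.
This works out to P = 4481/6912.

P ≈ 0.648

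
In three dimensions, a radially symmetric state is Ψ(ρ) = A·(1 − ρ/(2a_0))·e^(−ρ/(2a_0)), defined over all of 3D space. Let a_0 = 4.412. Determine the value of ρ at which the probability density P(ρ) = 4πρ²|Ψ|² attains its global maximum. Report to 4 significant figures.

Differentiate P(ρ) = 4πρ²|Ψ|² with respect to ρ and set to zero.
This gives ρ = a_0·(√(5) + 3).
With a_0 = 4.412, the most probable radial distance is 23.102.

ρ ≈ 23.10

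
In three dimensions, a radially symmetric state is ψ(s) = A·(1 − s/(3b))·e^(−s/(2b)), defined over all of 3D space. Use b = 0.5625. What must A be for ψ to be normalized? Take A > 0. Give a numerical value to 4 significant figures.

Normalization requires ∫|ψ|² 4πs² ds = 1, integrated from 0 to ∞.
The integral (without the A² prefactor) comes out to 8·π·b^3/3.
So A² = (8·π·b^3/3)^(−1).
Substituting b = 0.5625 gives A² = 0.67068, so A = 0.81895.

A ≈ 0.8189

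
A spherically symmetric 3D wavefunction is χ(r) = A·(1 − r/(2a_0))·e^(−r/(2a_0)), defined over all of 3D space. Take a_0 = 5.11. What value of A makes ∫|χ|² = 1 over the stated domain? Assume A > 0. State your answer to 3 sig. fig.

A ≈ 0.0173

Normalization requires ∫|χ|² 4πr² dr = 1, integrated from 0 to ∞.
In 3D with spherical symmetry the volume element is 4πr² dr.
Using ∫₀^∞ rⁿ e^(−αr) dr = n!/αⁿ⁺¹, the integral (without the A² prefactor) comes out to 8·π·a_0^3.
With a_0 = 5.11: A² = 0.0002982 and A = 0.01727.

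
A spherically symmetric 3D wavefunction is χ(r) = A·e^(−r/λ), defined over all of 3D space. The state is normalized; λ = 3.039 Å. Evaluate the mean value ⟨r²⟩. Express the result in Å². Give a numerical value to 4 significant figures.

⟨r^2⟩ ≈ 27.71 Å^2

The expectation value is the |χ|²-weighted average of r^2: ∫ r^2|χ|² 4πr² dr.
With ∫₀^∞ r^4 e^(−αr) dr = 4!/α^5, evaluating both integrals, ⟨r²⟩ = 3·λ^2.
Putting λ = 3.039 gives 27.707.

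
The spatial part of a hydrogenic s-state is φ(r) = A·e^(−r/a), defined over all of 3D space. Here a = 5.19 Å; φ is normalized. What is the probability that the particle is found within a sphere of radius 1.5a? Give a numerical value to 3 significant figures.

P ≈ 0.577

With dV = 4πr²dr, the probability is ∫|φ|² dV over r ≤ 1.5a.
Normalization gives A² = 1/(π·a^3).
Let u = r/a; then A², 4π and the length scale all cancel, so P = ∫_{0}^{1.5} u^2·e^(-2·u) du ÷ ∫_{0}^{∞} u^2·e^(-2·u) du.
Using ∫ u^2·e^(-2·u) du = -(2·u^2 + 2·u + 1)·e^(-2·u)/4, the numerator is 1/4 - 17·e^(-3)/8 and the denominator is 1/4.
The region integral divided by the full integral gives P = 0.5768.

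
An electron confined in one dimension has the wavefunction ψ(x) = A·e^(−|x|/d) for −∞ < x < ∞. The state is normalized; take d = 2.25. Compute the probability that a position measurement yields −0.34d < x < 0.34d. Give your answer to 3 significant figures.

P ≈ 0.493

P = ∫_{−0.34d}^{0.34d} |ψ(x)|² dx.
Since A² = 1/(d), this is the region integral divided by the full normalization integral.
By symmetry take twice the x ≥ 0 contribution in numerator and denominator; the 2's cancel. Substituting u = x/d, A² and the length scale cancel in the ratio: P = ∫_{0}^{0.34} e^(-2·u) du / ∫_{0}^{∞} e^(-2·u) du.
With ∫ e^(-2·u) du = -e^(-2·u)/2 + C, the region integral is 1/2 - e^(-17/25)/2 and the full one is 1/2.
The result is P = 0.4934.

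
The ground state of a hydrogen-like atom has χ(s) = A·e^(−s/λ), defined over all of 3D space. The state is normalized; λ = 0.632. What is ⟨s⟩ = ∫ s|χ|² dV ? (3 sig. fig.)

By definition ⟨s⟩ = ∫ s |χ(s)|² 4πs² ds.
Evaluating both integrals, ⟨s⟩ = 3·λ/2.
Putting λ = 0.632 gives 0.9480.

⟨s⟩ ≈ 0.948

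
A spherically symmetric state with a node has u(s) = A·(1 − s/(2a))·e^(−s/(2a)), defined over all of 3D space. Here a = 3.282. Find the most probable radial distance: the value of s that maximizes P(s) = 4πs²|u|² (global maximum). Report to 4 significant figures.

s ≈ 17.18

Differentiate P(s) = 4πs²|u|² with respect to s and set to zero.
This gives s = a·(√(5) + 3).
With a = 3.282, the most probable radial distance is 17.185.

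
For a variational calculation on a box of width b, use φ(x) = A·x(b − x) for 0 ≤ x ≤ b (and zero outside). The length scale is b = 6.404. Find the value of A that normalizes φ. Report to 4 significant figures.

Require ∫ |φ|² dx = 1 over the whole domain.
Expanding the polynomial and integrating term by term, ∫|φ|² dx = A²·(b^5/30).
Substituting b = 6.404 gives A² = 0.0027853, so A = 0.052775.

A ≈ 0.05278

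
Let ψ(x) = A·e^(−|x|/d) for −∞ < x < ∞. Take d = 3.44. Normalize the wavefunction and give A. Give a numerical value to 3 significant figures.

A ≈ 0.539

The normalization condition is ∫|ψ|² dx = 1 from −∞ to ∞.
The integral (without the A² prefactor) comes out to d.
Hence A² = 1/[d].
Plugging in d = 3.44 yields A = 0.5392.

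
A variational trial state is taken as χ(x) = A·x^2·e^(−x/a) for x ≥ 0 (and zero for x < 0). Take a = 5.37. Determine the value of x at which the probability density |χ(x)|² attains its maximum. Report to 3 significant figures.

x ≈ 10.7

Set d/dx [|χ(x)|²] = 0 and solve for x > 0.
This gives x = 2·a.
With a = 5.37, the most probable position is 10.74.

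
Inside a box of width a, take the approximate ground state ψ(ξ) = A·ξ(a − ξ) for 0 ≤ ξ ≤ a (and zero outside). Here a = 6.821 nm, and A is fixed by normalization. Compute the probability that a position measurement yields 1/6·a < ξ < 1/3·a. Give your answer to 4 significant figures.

P = ∫_{1/6·a}^{1/3·a} |ψ(ξ)|² dξ.
The normalization integral ∫|ψ|²dξ over the whole domain equals a^5/30·A², and A² cancels in the ratio.
In terms of u = ξ/a (A² and the length scale cancel between numerator and denominator), P = [∫_{1/6}^{1/3} u^2·(1 - u)^2 du] / [∫_{0}^{1} u^2·(1 - u)^2 du].
With ∫ u^2·(1 - u)^2 du = u^3·(6·u^2 - 15·u + 10)/30 + C, the region integral is ≈ 0.00581276 and the full one is 1/30.
Taking the ratio, P = 113/648.

P ≈ 0.1744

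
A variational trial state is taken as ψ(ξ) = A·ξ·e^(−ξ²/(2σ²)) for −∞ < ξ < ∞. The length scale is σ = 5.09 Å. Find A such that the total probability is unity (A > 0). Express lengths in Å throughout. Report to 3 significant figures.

A ≈ 0.0925 Å^(-3/2)

We need A² ∫|f|² dξ = 1, taking the integral from −∞ to ∞.
Using the Gaussian integral ∫_{−∞}^{∞} e^(−αξ²) dξ = √(π/α), the integral (without the A² prefactor) comes out to √(π)·σ^3/2.
Hence A² = 1/[√(π)·σ^3/2].
Plugging in σ = 5.09 yields A = 0.09250.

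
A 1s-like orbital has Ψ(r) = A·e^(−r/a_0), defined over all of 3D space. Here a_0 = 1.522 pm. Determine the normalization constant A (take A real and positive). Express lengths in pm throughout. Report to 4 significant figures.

A ≈ 0.3005 pm^(-3/2)

The normalization condition is ∫|Ψ|² 4πr² dr = 1 from 0 to ∞.
In 3D with spherical symmetry the volume element is 4πr² dr.
Carrying out the integral gives A² · π·a_0^3.
With a_0 = 1.522: A² = 0.090283 and A = 0.30047.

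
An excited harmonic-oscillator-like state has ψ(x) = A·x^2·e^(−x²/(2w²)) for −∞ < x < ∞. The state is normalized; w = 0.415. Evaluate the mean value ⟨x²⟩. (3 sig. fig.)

The expectation value is the |ψ|²-weighted average of x^2: ∫ x^2|ψ|² dx.
With ∫_{−∞}^{∞} x^(2m) e^(−αx²) dx = (2m−1)!!·√π / (2^m α^(m+1/2)), evaluating both integrals, ⟨x²⟩ = 5·w^2/2.
With w = 0.415, ⟨x^2⟩ = 0.4306.

⟨x^2⟩ ≈ 0.431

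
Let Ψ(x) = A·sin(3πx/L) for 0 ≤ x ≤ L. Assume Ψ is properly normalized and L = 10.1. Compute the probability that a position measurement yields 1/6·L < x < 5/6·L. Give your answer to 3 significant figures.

P ≈ 0.667

|Ψ|² is the probability density, so P = ∫_{1/6·L}^{5/6·L} |Ψ|² dx.
With A² fixed by ∫|Ψ|² = 1, i.e. A² = (L/2)^(−1), substitute and integrate.
In terms of u = x/L (A² and the length scale cancel between numerator and denominator), P = [∫_{1/6}^{5/6} sin(3·π·u)^2 du] / [∫_{0}^{1} sin(3·π·u)^2 du].
An antiderivative of sin(3·π·u)^2 is u/2 - sin(6·π·u)/(12·π); evaluating from 1/6 to 5/6 gives 1/3, while the full integral is 1/2.
The result is P = 2/3.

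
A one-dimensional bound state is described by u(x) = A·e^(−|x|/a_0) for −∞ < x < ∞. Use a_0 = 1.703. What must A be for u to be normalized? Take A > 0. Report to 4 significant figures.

We need A² ∫|f|² dx = 1, taking the integral from −∞ to ∞.
With u = A·e^(−|x|/a_0), the integral evaluates to A²·[a_0].
Hence A² = 1/[a_0].
Plugging in a_0 = 1.703 yields A = 0.76629.

A ≈ 0.7663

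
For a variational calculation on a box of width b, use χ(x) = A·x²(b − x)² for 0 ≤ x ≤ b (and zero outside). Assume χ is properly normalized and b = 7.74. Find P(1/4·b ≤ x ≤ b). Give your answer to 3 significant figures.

P ≈ 0.951

The probability is P = ∫ |χ|² dx over [1/4·b, b].
The normalization integral ∫|χ|²dx over the whole domain equals b^9/630·A², and A² cancels in the ratio.
Let u = x/b; then A² and the length scale cancel, so P = ∫_{1/4}^{1} u^4·(1 - u)^4 du ÷ ∫_{0}^{1} u^4·(1 - u)^4 du.
With ∫ u^4·(1 - u)^4 du = u^5·(70·u^4 - 315·u^3 + 540·u^2 - 420·u + 126)/630 + C, the region integral is ≈ 0.0015096 and the full one is 1/630.
This works out to P = 0.9511.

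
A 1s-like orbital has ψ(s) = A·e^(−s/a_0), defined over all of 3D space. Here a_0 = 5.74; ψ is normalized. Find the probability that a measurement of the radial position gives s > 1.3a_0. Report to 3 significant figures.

Integrate the radial probability density 4πs²|ψ|² over s > 1.3a_0.
A² is fixed by ∫₀^∞ 4πs²|ψ|² ds = 1, i.e. A² = (π·a_0^3)^(−1).
In terms of u = s/a_0 (A², 4π and the length scale all cancel between numerator and denominator), P = [∫_{1.3}^{∞} u^2·e^(-2·u) du] / [∫_{0}^{∞} u^2·e^(-2·u) du].
An antiderivative of u^2·e^(-2·u) is -(2·u^2 + 2·u + 1)·e^(-2·u)/4; evaluating from 1.3 to ∞ gives 349·e^(-13/5)/200, while the full integral is 1/4.
Taking the ratio yields P = 0.5184.

P ≈ 0.518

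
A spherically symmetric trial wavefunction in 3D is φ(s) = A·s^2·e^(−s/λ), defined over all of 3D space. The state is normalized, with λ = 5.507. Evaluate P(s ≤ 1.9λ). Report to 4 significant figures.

P = ∫ |φ|² 4πs² ds over s ≤ 1.9λ.
Normalization gives A² = 1/(45·π·λ^7/2).
Let u = s/λ; then A², 4π and the length scale all cancel, so P = ∫_{0}^{1.9} u^6·e^(-2·u) du ÷ ∫_{0}^{∞} u^6·e^(-2·u) du.
With ∫ u^6·e^(-2·u) du = -(4·u^6 + 12·u^5 + 30·u^4 + 60·u^3 + 90·u^2 + 90·u + 45)·e^(-2·u)/8 + C, the region integral is ≈ 0.511270 and the full one is 45/8.
The region integral divided by the full integral gives P = 0.090892.

P ≈ 0.09089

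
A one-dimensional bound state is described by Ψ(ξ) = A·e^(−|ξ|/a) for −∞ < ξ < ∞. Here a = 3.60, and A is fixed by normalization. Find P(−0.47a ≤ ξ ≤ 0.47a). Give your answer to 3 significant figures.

P = ∫_{−0.47a}^{0.47a} |Ψ(ξ)|² dξ.
Since A² = 1/(a), this is the region integral divided by the full normalization integral.
By symmetry take twice the ξ ≥ 0 contribution in numerator and denominator; the 2's cancel. Let u = ξ/a; then A² and the length scale cancel, so P = ∫_{0}^{0.47} e^(-2·u) du ÷ ∫_{0}^{∞} e^(-2·u) du.
With ∫ e^(-2·u) du = -e^(-2·u)/2 + C, the region integral is 1/2 - e^(-47/50)/2 and the full one is 1/2.
This works out to P = 0.6094.

P ≈ 0.609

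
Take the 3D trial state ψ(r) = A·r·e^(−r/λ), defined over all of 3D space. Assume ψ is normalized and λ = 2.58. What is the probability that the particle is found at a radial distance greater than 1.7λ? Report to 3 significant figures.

P ≈ 0.744

Integrate the radial probability density 4πr²|ψ|² over r > 1.7λ.
A² is fixed by ∫₀^∞ 4πr²|ψ|² dr = 1, i.e. A² = (3·π·λ^5)^(−1).
Substituting u = r/λ, A², 4π and the length scale all cancel in the ratio: P = ∫_{1.7}^{∞} u^4·e^(-2·u) du / ∫_{0}^{∞} u^4·e^(-2·u) du.
Using ∫ u^4·e^(-2·u) du = -(u^4/2 + u^3 + 3·u^2/2 + 3·u/2 + 3/4)·e^(-2·u), the numerator is ≈ 0.55814 and the denominator is 3/4.
The region integral divided by the full integral gives P = 0.7442.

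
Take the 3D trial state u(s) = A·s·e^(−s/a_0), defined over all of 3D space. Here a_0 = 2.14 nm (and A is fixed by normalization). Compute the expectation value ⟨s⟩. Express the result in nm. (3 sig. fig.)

⟨s⟩ ≈ 5.35 nm

⟨s⟩ = ∫ s |u|² 4πs² ds over the full domain.
Using ∫₀^∞ sⁿ e^(−αs) ds = n!/αⁿ⁺¹, since the A² factors cancel between numerator and denominator, ⟨s⟩ = 5·a_0/2.
With a_0 = 2.14, ⟨s⟩ = 5.350.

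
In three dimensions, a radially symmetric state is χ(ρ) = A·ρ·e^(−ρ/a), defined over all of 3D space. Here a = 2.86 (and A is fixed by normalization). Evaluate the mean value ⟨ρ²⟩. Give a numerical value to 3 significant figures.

By definition ⟨ρ²⟩ = ∫ ρ^2 |χ(ρ)|² 4πρ² dρ.
With ∫₀^∞ ρ^6 e^(−αρ) dρ = 6!/α^7, evaluating both integrals, ⟨ρ²⟩ = 15·a^2/2.
Putting a = 2.86 gives 61.35.

⟨ρ^2⟩ ≈ 61.3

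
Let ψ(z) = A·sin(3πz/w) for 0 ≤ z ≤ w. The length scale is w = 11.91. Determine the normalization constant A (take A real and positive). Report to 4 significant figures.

The normalization condition is ∫|ψ|² dz = 1 from 0 to w.
With ∫₀^w sin²(nπz/w) dz = w/2, the integral (without the A² prefactor) comes out to w/2.
Setting this equal to 1 gives A² = 1/(w/2).
With w = 11.91: A² = 0.16793 and A = 0.40979.

A ≈ 0.4098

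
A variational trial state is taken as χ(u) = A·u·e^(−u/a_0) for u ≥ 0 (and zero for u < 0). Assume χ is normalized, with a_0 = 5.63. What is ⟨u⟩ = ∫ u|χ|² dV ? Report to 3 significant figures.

⟨u⟩ = ∫ u |χ|² du over the full domain.
Using ∫₀^∞ uⁿ e^(−αu) du = n!/αⁿ⁺¹, the ratio of the moment integral to the normalization integral gives ⟨u⟩ = 3·a_0/2.
With a_0 = 5.63, ⟨u⟩ = 8.445.

⟨u⟩ ≈ 8.45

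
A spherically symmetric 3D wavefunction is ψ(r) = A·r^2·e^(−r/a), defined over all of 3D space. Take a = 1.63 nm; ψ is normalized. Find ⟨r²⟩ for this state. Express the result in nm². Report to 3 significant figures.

⟨r²⟩ = ∫ r^2 |ψ|² 4πr² dr over the full domain.
With ∫₀^∞ r^8 e^(−αr) dr = 8!/α^9, evaluating both integrals, ⟨r²⟩ = 14·a^2.
With a = 1.63, ⟨r^2⟩ = 37.20.

⟨r^2⟩ ≈ 37.2 nm^2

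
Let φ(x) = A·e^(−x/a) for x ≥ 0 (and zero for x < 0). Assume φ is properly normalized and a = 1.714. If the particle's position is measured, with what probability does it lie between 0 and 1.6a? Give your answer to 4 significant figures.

|φ|² is the probability density, so P = ∫_{0}^{1.6a} |φ|² dx.
With A² fixed by ∫|φ|² = 1, i.e. A² = (a/2)^(−1), substitute and integrate.
Substituting u = x/a, A² and the length scale cancel in the ratio: P = ∫_{0}^{1.6} e^(-2·u) du / ∫_{0}^{∞} e^(-2·u) du.
With ∫ e^(-2·u) du = -e^(-2·u)/2 + C, the region integral is 1/2 - e^(-16/5)/2 and the full one is 1/2.
This works out to P = 0.95924.

P ≈ 0.9592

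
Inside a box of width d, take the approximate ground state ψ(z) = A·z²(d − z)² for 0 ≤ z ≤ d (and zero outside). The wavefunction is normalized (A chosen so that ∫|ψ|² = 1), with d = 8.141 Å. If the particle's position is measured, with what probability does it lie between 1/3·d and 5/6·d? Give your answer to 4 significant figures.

P = ∫_{1/3·d}^{5/6·d} |ψ(z)|² dz.
With A² fixed by ∫|ψ|² = 1, i.e. A² = (d^9/630)^(−1), substitute and integrate.
In terms of u = z/d (A² and the length scale cancel between numerator and denominator), P = [∫_{1/3}^{5/6} u^4·(1 - u)^4 du] / [∫_{0}^{1} u^4·(1 - u)^4 du].
Using ∫ u^4·(1 - u)^4 du = u^5·(70·u^4 - 315·u^3 + 540·u^2 - 420·u + 126)/630, the numerator is ≈ 0.00134318 and the denominator is 1/630.
Taking the ratio, P = 0.84620.

P ≈ 0.8462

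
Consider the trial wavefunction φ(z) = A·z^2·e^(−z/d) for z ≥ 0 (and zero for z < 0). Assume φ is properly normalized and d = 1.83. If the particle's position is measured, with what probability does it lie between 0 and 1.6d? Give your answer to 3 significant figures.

P ≈ 0.219

The probability is P = ∫ |φ|² dz over [0, 1.6d].
The normalization integral ∫|φ|²dz over the whole domain equals 3·d^5/4·A², and A² cancels in the ratio.
In terms of u = z/d (A² and the length scale cancel between numerator and denominator), P = [∫_{0}^{1.6} u^4·e^(-2·u) du] / [∫_{0}^{∞} u^4·e^(-2·u) du].
Using ∫ u^4·e^(-2·u) du = -(u^4/2 + u^3 + 3·u^2/2 + 3·u/2 + 3/4)·e^(-2·u), the numerator is ≈ 0.16454 and the denominator is 3/4.
Evaluating gives P = 0.2194.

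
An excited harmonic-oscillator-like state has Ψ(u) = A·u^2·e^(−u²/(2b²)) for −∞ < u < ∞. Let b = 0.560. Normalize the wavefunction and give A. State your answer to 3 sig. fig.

A ≈ 3.70

Normalization requires ∫|Ψ|² du = 1, integrated from −∞ to ∞.
With ∫_{−∞}^{∞} u^(2m) e^(−αu²) du = (2m−1)!!·√π / (2^m α^(m+1/2)), with Ψ = A·u^2·e^(−u²/(2b²)), the integral evaluates to A²·[3·√(π)·b^5/4].
So A² = (3·√(π)·b^5/4)^(−1).
With b = 0.560: A² = 13.66 and A = 3.696.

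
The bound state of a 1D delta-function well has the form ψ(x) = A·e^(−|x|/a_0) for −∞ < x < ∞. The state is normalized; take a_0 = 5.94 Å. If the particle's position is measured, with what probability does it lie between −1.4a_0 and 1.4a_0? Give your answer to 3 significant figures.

P ≈ 0.939

The probability is P = ∫ |ψ|² dx over [−1.4a_0, 1.4a_0].
The normalization integral ∫|ψ|²dx over the whole domain equals a_0·A², and A² cancels in the ratio.
By symmetry take twice the x ≥ 0 contribution in numerator and denominator; the 2's cancel. Let u = x/a_0; then A² and the length scale cancel, so P = ∫_{0}^{1.4} e^(-2·u) du ÷ ∫_{0}^{∞} e^(-2·u) du.
With ∫ e^(-2·u) du = -e^(-2·u)/2 + C, the region integral is 1/2 - e^(-14/5)/2 and the full one is 1/2.
This works out to P = 0.9392.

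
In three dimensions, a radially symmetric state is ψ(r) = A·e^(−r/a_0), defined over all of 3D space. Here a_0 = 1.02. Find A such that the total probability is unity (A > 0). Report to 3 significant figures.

We need A² ∫|f|² 4πr² dr = 1, taking the integral from 0 to ∞.
(Spherical symmetry: dV = 4πr² dr.)
Recall ∫₀^∞ r^m e^(−r/β) dr = m!·β^(m+1), carrying out the integral gives A² · π·a_0^3.
So A² = (π·a_0^3)^(−1).
With a_0 = 1.02: A² = 0.3000 and A = 0.5477.

A ≈ 0.548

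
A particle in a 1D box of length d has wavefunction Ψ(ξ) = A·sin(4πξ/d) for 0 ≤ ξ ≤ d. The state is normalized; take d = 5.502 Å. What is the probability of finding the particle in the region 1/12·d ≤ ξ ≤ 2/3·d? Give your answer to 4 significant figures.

P ≈ 0.6522

P = ∫_{1/12·d}^{2/3·d} |Ψ(ξ)|² dξ.
Since A² = 1/(d/2), this is the region integral divided by the full normalization integral.
Substituting u = ξ/d, A² and the length scale cancel in the ratio: P = ∫_{1/12}^{2/3} sin(4·π·u)^2 du / ∫_{0}^{1} sin(4·π·u)^2 du.
Using ∫ sin(4·π·u)^2 du = u/2 - sin(4·π·u)·cos(4·π·u)/(8·π), the numerator is √(3)/(16·π) + 7/24 and the denominator is 1/2.
Evaluating gives P = √(3)/(8·π) + 7/12.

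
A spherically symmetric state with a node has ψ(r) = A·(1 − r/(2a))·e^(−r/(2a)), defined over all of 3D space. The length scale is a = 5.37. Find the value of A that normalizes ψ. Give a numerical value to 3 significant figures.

A ≈ 0.0160

The normalization condition is ∫|ψ|² 4πr² dr = 1 from 0 to ∞.
The integral (without the A² prefactor) comes out to 8·π·a^3.
So A² = (8·π·a^3)^(−1).
Plugging in a = 5.37 yields A = 0.01603.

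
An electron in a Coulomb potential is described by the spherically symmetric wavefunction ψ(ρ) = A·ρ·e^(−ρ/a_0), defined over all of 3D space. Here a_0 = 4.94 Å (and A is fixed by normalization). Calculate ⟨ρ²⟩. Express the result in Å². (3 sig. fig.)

⟨ρ^2⟩ ≈ 183 Å^2

By definition ⟨ρ²⟩ = ∫ ρ^2 |ψ(ρ)|² 4πρ² dρ.
Evaluating both integrals, ⟨ρ²⟩ = 15·a_0^2/2.
Putting a_0 = 4.94 gives 183.0.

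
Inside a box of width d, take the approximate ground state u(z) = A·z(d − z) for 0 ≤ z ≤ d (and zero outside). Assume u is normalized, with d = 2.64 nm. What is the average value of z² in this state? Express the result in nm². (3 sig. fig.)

By definition ⟨z²⟩ = ∫ z^2 |u(z)|² dz.
Expanding the polynomial and integrating term by term, evaluating both integrals, ⟨z²⟩ = 2·d^2/7.
With d = 2.64, ⟨z^2⟩ = 1.991.

⟨z^2⟩ ≈ 1.99 nm^2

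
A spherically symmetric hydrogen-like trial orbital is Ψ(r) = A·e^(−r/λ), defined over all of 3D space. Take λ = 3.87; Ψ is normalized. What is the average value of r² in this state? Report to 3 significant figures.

⟨r²⟩ = ∫ r^2 |Ψ|² 4πr² dr over the full domain.
Using ∫₀^∞ rⁿ e^(−αr) dr = n!/αⁿ⁺¹, since the A² factors cancel between numerator and denominator, ⟨r²⟩ = 3·λ^2.
Putting λ = 3.87 gives 44.93.

⟨r^2⟩ ≈ 44.9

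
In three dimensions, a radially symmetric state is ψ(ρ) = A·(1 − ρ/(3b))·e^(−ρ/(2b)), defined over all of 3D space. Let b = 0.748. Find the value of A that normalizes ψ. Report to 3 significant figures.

A ≈ 0.534

We need A² ∫|f|² 4πρ² dρ = 1, taking the integral from 0 to ∞.
In 3D with spherical symmetry the volume element is 4πρ² dρ.
With ∫₀^∞ ρ^4 e^(−αρ) dρ = 4!/α^5, with ψ = A·(1 − ρ/(3b))·e^(−ρ/(2b)), the integral evaluates to A²·[8·π·b^3/3].
So A² = (8·π·b^3/3)^(−1).
Plugging in b = 0.748 yields A = 0.5341.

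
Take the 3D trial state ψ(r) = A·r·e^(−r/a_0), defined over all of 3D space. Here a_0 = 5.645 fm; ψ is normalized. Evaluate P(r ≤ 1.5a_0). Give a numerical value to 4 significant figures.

P = ∫ |ψ|² 4πr² dr over r ≤ 1.5a_0.
The full normalization integral is A²·[3·π·a_0^5] = 1, fixing A².
In terms of u = r/a_0 (A², 4π and the length scale all cancel between numerator and denominator), P = [∫_{0}^{1.5} u^4·e^(-2·u) du] / [∫_{0}^{∞} u^4·e^(-2·u) du].
With ∫ u^4·e^(-2·u) du = -(u^4/2 + u^3 + 3·u^2/2 + 3·u/2 + 3/4)·e^(-2·u) + C, the region integral is 3/4 - 393·e^(-3)/32 and the full one is 3/4.
Taking the ratio yields P = 0.18474.

P ≈ 0.1847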